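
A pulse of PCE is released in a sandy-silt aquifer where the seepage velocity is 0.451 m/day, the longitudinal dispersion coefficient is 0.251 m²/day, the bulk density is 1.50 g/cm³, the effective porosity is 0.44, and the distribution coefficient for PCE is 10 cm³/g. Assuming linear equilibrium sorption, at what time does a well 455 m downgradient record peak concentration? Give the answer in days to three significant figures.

35400 days

Retardation factor R = 1 + ρ_b·K_d/n = 1 + 1.50 × 10/0.44 = 35.09.
Sorption retards both mechanisms: v_R = v/R = 0.01285 m/day, D_R = D/R = 0.007153 m²/day.
Peak time from v_R²t² + 2D_R t − x² = 0: t = (√(D_R² + v_R²x²) − D_R)/v_R².
√(D_R² + v_R²x²) = √(0.007153² + 0.01285² × 455²) = 5.847; v_R² = 0.0001651.
t = (5.847 − 0.007153)/0.0001651 = 35400 days.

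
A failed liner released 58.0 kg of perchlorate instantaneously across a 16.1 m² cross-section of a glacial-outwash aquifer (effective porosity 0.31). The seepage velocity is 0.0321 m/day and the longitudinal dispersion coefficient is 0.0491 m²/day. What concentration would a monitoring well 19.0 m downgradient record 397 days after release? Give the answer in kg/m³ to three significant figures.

For an instantaneous plane source, C(x,t) = M/(n_e·A·√(4πDt)) · exp(−(x−vt)²/(4Dt)), with n_e·A the pore (flow) area.
Plume center vt = 0.0321 × 397 = 12.7437 m, so the well at 19.0 m is 6.2563 m downgradient of the peak.
√(4πDt) = 15.65 m, giving peak height M/(n_e·A·√(4πDt)) = 58.0/(0.31 × 16.1 × 15.65) = 0.7426 kg/m³.
(x−vt)²/(4Dt) = (6.2563)²/(4 × 0.0491 × 397) = 0.5020; exp(−0.5020) = 0.6053.
C = 0.7426 × 0.6053 = 0.449 kg/m³.

0.449 kg/m³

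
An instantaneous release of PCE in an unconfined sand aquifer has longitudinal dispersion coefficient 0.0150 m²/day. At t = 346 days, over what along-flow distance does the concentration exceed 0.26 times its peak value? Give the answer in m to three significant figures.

10.6 m

The plume is Gaussian with σ = √(2Dt) = √(2 × 0.0150 × 346) = 3.222 m.
C/C_peak = exp(−Δx²/(2σ²)) = 0.26 ⇒ Δx = σ·√(−2 ln 0.26) = 3.222 × 1.641 = 5.287 m.
Width = 2Δx = 10.6 m.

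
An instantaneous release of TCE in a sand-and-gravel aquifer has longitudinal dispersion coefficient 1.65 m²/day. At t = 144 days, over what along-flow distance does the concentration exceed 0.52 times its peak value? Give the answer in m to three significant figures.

The plume is Gaussian with σ = √(2Dt) = √(2 × 1.65 × 144) = 21.80 m.
C/C_peak = exp(−Δx²/(2σ²)) = 0.52 ⇒ Δx = σ·√(−2 ln 0.52) = 21.80 × 1.144 = 24.94 m.
Width = 2Δx = 49.9 m.

49.9 m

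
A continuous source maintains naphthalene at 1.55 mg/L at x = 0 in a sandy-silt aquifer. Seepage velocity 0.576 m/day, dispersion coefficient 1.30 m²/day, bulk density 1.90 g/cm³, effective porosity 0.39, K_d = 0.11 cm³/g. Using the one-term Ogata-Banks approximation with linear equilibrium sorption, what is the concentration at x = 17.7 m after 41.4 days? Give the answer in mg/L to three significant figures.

Retardation factor R = 1 + ρ_b·K_d/n = 1 + 1.90 × 0.11/0.39 = 1.536.
Sorption retards both mechanisms: v_R = v/R = 0.3750 m/day, D_R = D/R = 0.8464 m²/day.
v_R·t = 0.3750 × 41.4 = 15.525 m; 2√(D_R t) = 11.84 m; argument = (17.7 − 15.525)/11.84 = 0.1837.
C = C₀ × ½·erfc(0.1837) = 1.55 × 0.3975 = 0.616 mg/L.

0.616 mg/L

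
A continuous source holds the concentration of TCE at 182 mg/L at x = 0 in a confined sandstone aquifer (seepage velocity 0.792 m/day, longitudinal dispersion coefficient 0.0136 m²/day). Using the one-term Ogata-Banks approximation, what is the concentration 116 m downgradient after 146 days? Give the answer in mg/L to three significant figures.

77.7 mg/L

For a continuous step input, C/C₀ ≈ ½·erfc((x−vt)/(2√(Dt))).
vt = 0.792 × 146 = 115.632 m and 2√(Dt) = 2√(0.0136 × 146) = 2.818 m.
Argument (x−vt)/(2√(Dt)) = (116 − 115.632)/2.818 = 0.1306; ½·erfc(0.1306) = 0.4267.
C = 182 × 0.4267 = 77.7 mg/L.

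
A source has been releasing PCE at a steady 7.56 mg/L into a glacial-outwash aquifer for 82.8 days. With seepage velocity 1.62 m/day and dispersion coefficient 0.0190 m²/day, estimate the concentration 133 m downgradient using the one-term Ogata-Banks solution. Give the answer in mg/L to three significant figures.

For a continuous step input, C/C₀ ≈ ½·erfc((x−vt)/(2√(Dt))).
vt = 1.62 × 82.8 = 134.136 m and 2√(Dt) = 2√(0.0190 × 82.8) = 2.509 m.
Argument (x−vt)/(2√(Dt)) = (133 − 134.136)/2.509 = -0.4528; ½·erfc(-0.4528) = 0.7390.
C = 7.56 × 0.7390 = 5.59 mg/L.

5.59 mg/L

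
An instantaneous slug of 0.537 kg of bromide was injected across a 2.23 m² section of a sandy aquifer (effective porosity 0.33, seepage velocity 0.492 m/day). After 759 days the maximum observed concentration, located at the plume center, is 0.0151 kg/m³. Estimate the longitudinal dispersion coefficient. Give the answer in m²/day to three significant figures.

0.245 m²/day

At the plume center C_max = M/(n_e·A·√(4πDt)), so D = M²/(4πt·(n_e·A·C_max)²).
n_e·A·C_max = 0.33 × 2.23 × 0.0151 = 0.01111 kg/m.
D = 0.537²/(4π × 759 × 0.01111²) = 0.245 m²/day.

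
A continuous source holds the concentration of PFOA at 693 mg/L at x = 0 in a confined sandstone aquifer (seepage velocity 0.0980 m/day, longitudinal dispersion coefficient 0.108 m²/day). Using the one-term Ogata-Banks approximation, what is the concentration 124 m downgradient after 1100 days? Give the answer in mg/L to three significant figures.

102 mg/L

For a continuous step input, C/C₀ ≈ ½·erfc((x−vt)/(2√(Dt))).
vt = 0.0980 × 1100 = 107.8 m and 2√(Dt) = 2√(0.108 × 1100) = 21.80 m.
Argument (x−vt)/(2√(Dt)) = (124 − 107.8)/21.80 = 0.7431; ½·erfc(0.7431) = 0.1467.
C = 693 × 0.1467 = 102 mg/L.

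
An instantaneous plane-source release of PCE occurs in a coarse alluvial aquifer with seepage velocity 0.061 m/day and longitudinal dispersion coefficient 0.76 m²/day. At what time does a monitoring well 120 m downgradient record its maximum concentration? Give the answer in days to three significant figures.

1770 days

For the 1D instantaneous-source solution, setting ∂C/∂t = 0 at fixed x gives v²t² + 2Dt − x² = 0, so t = (√(D² + v²x²) − D)/v².
√(D² + v²x²) = √(0.76² + 0.061² × 120²) = 7.359; v² = 0.003721.
t = (7.359 − 0.76)/0.003721 = 1770 days (vs. the pure-advection estimate x/v = 1970 d).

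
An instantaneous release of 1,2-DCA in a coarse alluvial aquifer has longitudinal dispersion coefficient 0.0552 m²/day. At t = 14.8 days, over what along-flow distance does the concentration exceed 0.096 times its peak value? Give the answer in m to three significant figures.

5.53 m

The plume is Gaussian with σ = √(2Dt) = √(2 × 0.0552 × 14.8) = 1.278 m.
C/C_peak = exp(−Δx²/(2σ²)) = 0.096 ⇒ Δx = σ·√(−2 ln 0.096) = 1.278 × 2.165 = 2.767 m.
Width = 2Δx = 5.53 m.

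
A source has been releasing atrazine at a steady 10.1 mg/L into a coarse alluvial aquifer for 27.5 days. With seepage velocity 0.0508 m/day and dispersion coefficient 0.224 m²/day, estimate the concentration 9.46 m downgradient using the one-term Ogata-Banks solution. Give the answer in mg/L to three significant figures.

For a continuous step input, C/C₀ ≈ ½·erfc((x−vt)/(2√(Dt))).
vt = 0.0508 × 27.5 = 1.397 m and 2√(Dt) = 2√(0.224 × 27.5) = 4.964 m.
Argument (x−vt)/(2√(Dt)) = (9.46 − 1.397)/4.964 = 1.624; ½·erfc(1.624) = 0.01082.
C = 10.1 × 0.01082 = 0.109 mg/L.

0.109 mg/L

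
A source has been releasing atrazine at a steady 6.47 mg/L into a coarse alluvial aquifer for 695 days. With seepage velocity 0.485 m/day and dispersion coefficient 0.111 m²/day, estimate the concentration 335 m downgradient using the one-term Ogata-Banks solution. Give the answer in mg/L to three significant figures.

For a continuous step input, C/C₀ ≈ ½·erfc((x−vt)/(2√(Dt))).
vt = 0.485 × 695 = 337.075 m and 2√(Dt) = 2√(0.111 × 695) = 17.57 m.
Argument (x−vt)/(2√(Dt)) = (335 − 337.075)/17.57 = -0.1181; ½·erfc(-0.1181) = 0.5663.
C = 6.47 × 0.5663 = 3.66 mg/L.

3.66 mg/L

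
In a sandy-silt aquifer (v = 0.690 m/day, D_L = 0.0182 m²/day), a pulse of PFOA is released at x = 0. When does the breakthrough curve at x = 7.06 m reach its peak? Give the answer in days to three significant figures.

10.2 days

For the 1D instantaneous-source solution, setting ∂C/∂t = 0 at fixed x gives v²t² + 2Dt − x² = 0, so t = (√(D² + v²x²) − D)/v².
√(D² + v²x²) = √(0.0182² + 0.690² × 7.06²) = 4.871; v² = 0.4761.
t = (4.871 − 0.0182)/0.4761 = 10.2 days (vs. the pure-advection estimate x/v = 10.2 d).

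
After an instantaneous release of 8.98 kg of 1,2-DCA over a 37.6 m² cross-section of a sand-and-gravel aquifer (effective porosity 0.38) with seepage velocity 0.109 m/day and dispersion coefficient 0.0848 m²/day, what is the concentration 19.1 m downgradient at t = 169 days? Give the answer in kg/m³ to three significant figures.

0.0465 kg/m³

For an instantaneous plane source, C(x,t) = M/(n_e·A·√(4πDt)) · exp(−(x−vt)²/(4Dt)), with n_e·A the pore (flow) area.
Plume center vt = 0.109 × 169 = 18.421 m, so the well at 19.1 m is 0.679 m downgradient of the peak.
√(4πDt) = 13.42 m, giving peak height M/(n_e·A·√(4πDt)) = 8.98/(0.38 × 37.6 × 13.42) = 0.04683 kg/m³.
(x−vt)²/(4Dt) = (0.679)²/(4 × 0.0848 × 169) = 0.008043; exp(−0.008043) = 0.9920.
C = 0.04683 × 0.9920 = 0.0465 kg/m³.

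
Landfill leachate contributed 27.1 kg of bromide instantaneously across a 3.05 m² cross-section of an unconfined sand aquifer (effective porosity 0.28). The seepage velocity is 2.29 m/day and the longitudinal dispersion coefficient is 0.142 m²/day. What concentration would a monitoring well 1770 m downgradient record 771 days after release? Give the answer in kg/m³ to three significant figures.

0.818 kg/m³

For an instantaneous plane source, C(x,t) = M/(n_e·A·√(4πDt)) · exp(−(x−vt)²/(4Dt)), with n_e·A the pore (flow) area.
Plume center vt = 2.29 × 771 = 1765.59 m, so the well at 1770 m is 4.41 m downgradient of the peak.
√(4πDt) = 37.09 m, giving peak height M/(n_e·A·√(4πDt)) = 27.1/(0.28 × 3.05 × 37.09) = 0.8556 kg/m³.
(x−vt)²/(4Dt) = (4.41)²/(4 × 0.142 × 771) = 0.04441; exp(−0.04441) = 0.9566.
C = 0.8556 × 0.9566 = 0.818 kg/m³.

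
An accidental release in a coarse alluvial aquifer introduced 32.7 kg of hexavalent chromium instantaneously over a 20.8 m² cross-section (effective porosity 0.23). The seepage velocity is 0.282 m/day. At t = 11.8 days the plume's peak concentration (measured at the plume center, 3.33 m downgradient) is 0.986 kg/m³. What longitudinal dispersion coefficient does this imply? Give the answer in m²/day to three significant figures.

0.324 m²/day

At the plume center C_max = M/(n_e·A·√(4πDt)), so D = M²/(4πt·(n_e·A·C_max)²).
n_e·A·C_max = 0.23 × 20.8 × 0.986 = 4.717 kg/m.
D = 32.7²/(4π × 11.8 × 4.717²) = 0.324 m²/day.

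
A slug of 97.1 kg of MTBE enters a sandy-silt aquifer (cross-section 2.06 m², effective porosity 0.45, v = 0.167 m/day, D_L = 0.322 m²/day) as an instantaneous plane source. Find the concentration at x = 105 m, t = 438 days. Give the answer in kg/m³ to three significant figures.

For an instantaneous plane source, C(x,t) = M/(n_e·A·√(4πDt)) · exp(−(x−vt)²/(4Dt)), with n_e·A the pore (flow) area.
Plume center vt = 0.167 × 438 = 73.146 m, so the well at 105 m is 31.854 m downgradient of the peak.
√(4πDt) = 42.10 m, giving peak height M/(n_e·A·√(4πDt)) = 97.1/(0.45 × 2.06 × 42.10) = 2.488 kg/m³.
(x−vt)²/(4Dt) = (31.854)²/(4 × 0.322 × 438) = 1.799; exp(−1.799) = 0.1655.
C = 2.488 × 0.1655 = 0.412 kg/m³.

0.412 kg/m³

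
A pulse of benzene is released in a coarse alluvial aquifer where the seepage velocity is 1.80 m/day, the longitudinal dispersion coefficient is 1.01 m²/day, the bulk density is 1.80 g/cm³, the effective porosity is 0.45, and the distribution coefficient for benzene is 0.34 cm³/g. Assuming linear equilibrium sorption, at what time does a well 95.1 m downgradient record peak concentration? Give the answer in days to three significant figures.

124 days

Retardation factor R = 1 + ρ_b·K_d/n = 1 + 1.80 × 0.34/0.45 = 2.360.
Sorption retards both mechanisms: v_R = v/R = 0.7627 m/day, D_R = D/R = 0.4280 m²/day.
Peak time from v_R²t² + 2D_R t − x² = 0: t = (√(D_R² + v_R²x²) − D_R)/v_R².
√(D_R² + v_R²x²) = √(0.4280² + 0.7627² × 95.1²) = 72.53; v_R² = 0.5817.
t = (72.53 − 0.4280)/0.5817 = 124 days.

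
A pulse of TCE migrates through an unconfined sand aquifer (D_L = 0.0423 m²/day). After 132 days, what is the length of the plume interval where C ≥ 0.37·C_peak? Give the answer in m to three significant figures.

The plume is Gaussian with σ = √(2Dt) = √(2 × 0.0423 × 132) = 3.342 m.
C/C_peak = exp(−Δx²/(2σ²)) = 0.37 ⇒ Δx = σ·√(−2 ln 0.37) = 3.342 × 1.410 = 4.712 m.
Width = 2Δx = 9.42 m.

9.42 m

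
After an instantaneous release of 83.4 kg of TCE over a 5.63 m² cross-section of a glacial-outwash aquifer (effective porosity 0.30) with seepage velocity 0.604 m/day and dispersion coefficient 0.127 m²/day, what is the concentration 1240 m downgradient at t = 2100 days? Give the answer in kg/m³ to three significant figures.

For an instantaneous plane source, C(x,t) = M/(n_e·A·√(4πDt)) · exp(−(x−vt)²/(4Dt)), with n_e·A the pore (flow) area.
Plume center vt = 0.604 × 2100 = 1268.4 m, so the well at 1240 m is 28.4 m upgradient of the peak.
√(4πDt) = 57.89 m, giving peak height M/(n_e·A·√(4πDt)) = 83.4/(0.30 × 5.63 × 57.89) = 0.8530 kg/m³.
(x−vt)²/(4Dt) = (-28.4)²/(4 × 0.127 × 2100) = 0.7561; exp(−0.7561) = 0.4695.
C = 0.8530 × 0.4695 = 0.400 kg/m³.

0.400 kg/m³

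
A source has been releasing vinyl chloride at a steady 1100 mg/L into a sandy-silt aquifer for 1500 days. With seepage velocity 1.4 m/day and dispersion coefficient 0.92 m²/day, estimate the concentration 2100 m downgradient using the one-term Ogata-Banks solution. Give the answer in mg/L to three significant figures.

550 mg/L

For a continuous step input, C/C₀ ≈ ½·erfc((x−vt)/(2√(Dt))).
vt = 1.4 × 1500 = 2100 m and 2√(Dt) = 2√(0.92 × 1500) = 74.30 m.
Argument (x−vt)/(2√(Dt)) = (2100 − 2100)/74.30 = 0; ½·erfc(0) = 0.5000.
C = 1100 × 0.5000 = 550 mg/L.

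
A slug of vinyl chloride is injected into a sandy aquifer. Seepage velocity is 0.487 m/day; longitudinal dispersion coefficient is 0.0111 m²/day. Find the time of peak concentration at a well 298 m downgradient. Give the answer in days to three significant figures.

For the 1D instantaneous-source solution, setting ∂C/∂t = 0 at fixed x gives v²t² + 2Dt − x² = 0, so t = (√(D² + v²x²) − D)/v².
√(D² + v²x²) = √(0.0111² + 0.487² × 298²) = 145.1; v² = 0.237169.
t = (145.1 − 0.0111)/0.237169 = 612 days (vs. the pure-advection estimate x/v = 612 d).

612 days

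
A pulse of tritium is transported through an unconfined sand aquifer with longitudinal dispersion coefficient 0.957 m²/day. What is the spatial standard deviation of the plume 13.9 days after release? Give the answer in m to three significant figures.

5.16 m

Dispersive spreading gives a Gaussian with σ² = 2Dt; advection only shifts the center.
σ = √(2 × 0.957 × 13.9) = 5.16 m.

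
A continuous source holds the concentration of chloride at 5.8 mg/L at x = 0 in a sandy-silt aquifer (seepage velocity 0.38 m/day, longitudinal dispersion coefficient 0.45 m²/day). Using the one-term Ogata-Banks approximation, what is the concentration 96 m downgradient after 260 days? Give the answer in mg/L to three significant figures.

For a continuous step input, C/C₀ ≈ ½·erfc((x−vt)/(2√(Dt))).
vt = 0.38 × 260 = 98.8 m and 2√(Dt) = 2√(0.45 × 260) = 21.63 m.
Argument (x−vt)/(2√(Dt)) = (96 − 98.8)/21.63 = -0.1294; ½·erfc(-0.1294) = 0.5726.
C = 5.8 × 0.5726 = 3.32 mg/L.

3.32 mg/L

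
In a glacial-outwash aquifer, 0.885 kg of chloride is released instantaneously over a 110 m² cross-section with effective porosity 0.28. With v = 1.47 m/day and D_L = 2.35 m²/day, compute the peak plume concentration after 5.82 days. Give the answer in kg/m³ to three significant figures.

The peak of an instantaneous 1D plume sits at x = vt; there the Gaussian factor is 1 and C_max = M/(n_e·A·√(4πDt)), where n_e·A is the pore area the mass is dissolved in.
√(4πDt) = √(4π × 2.35 × 5.82) = 13.11 m, so C_max = 0.885/(0.28 × 110 × 13.11) = 0.00219 kg/m³.

0.00219 kg/m³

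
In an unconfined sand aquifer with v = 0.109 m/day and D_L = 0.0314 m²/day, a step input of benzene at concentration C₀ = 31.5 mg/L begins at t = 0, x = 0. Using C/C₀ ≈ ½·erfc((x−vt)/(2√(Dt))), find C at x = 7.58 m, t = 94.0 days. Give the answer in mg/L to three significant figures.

27.2 mg/L

For a continuous step input, C/C₀ ≈ ½·erfc((x−vt)/(2√(Dt))).
vt = 0.109 × 94.0 = 10.246 m and 2√(Dt) = 2√(0.0314 × 94.0) = 3.436 m.
Argument (x−vt)/(2√(Dt)) = (7.58 − 10.246)/3.436 = -0.7759; ½·erfc(-0.7759) = 0.8637.
C = 31.5 × 0.8637 = 27.2 mg/L.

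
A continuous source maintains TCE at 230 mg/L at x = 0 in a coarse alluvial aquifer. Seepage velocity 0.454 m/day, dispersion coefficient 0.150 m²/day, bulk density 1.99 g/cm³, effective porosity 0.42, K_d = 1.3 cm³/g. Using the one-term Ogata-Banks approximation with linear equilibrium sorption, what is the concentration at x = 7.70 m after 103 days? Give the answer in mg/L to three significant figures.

66.0 mg/L

Retardation factor R = 1 + ρ_b·K_d/n = 1 + 1.99 × 1.3/0.42 = 7.160.
Sorption retards both mechanisms: v_R = v/R = 0.06341 m/day, D_R = D/R = 0.02095 m²/day.
v_R·t = 0.06341 × 103 = 6.53123 m; 2√(D_R t) = 2.938 m; argument = (7.70 − 6.53123)/2.938 = 0.3978.
C = C₀ × ½·erfc(0.3978) = 230 × 0.2869 = 66.0 mg/L.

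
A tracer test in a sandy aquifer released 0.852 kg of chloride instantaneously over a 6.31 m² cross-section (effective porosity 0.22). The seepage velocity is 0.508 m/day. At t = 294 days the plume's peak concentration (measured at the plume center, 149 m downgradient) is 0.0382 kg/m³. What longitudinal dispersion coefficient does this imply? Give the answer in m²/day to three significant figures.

At the plume center C_max = M/(n_e·A·√(4πDt)), so D = M²/(4πt·(n_e·A·C_max)²).
n_e·A·C_max = 0.22 × 6.31 × 0.0382 = 0.05303 kg/m.
D = 0.852²/(4π × 294 × 0.05303²) = 0.0699 m²/day.

0.0699 m²/day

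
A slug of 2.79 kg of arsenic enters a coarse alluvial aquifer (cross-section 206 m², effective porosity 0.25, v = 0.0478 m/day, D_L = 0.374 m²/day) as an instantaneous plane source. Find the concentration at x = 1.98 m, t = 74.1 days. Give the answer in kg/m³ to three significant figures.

0.00284 kg/m³

For an instantaneous plane source, C(x,t) = M/(n_e·A·√(4πDt)) · exp(−(x−vt)²/(4Dt)), with n_e·A the pore (flow) area.
Plume center vt = 0.0478 × 74.1 = 3.54198 m, so the well at 1.98 m is 1.56198 m upgradient of the peak.
√(4πDt) = 18.66 m, giving peak height M/(n_e·A·√(4πDt)) = 2.79/(0.25 × 206 × 18.66) = 0.002903 kg/m³.
(x−vt)²/(4Dt) = (-1.56198)²/(4 × 0.374 × 74.1) = 0.02201; exp(−0.02201) = 0.9782.
C = 0.002903 × 0.9782 = 0.00284 kg/m³.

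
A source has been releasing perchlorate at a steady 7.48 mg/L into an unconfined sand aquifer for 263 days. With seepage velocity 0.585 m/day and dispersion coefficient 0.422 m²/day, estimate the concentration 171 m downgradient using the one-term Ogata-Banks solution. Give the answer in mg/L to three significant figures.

0.934 mg/L

For a continuous step input, C/C₀ ≈ ½·erfc((x−vt)/(2√(Dt))).
vt = 0.585 × 263 = 153.855 m and 2√(Dt) = 2√(0.422 × 263) = 21.07 m.
Argument (x−vt)/(2√(Dt)) = (171 − 153.855)/21.07 = 0.8137; ½·erfc(0.8137) = 0.1249.
C = 7.48 × 0.1249 = 0.934 mg/L.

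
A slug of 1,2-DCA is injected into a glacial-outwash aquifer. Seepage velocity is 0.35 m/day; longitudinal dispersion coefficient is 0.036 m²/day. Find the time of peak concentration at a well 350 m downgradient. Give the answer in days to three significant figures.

1000 days

For the 1D instantaneous-source solution, setting ∂C/∂t = 0 at fixed x gives v²t² + 2Dt − x² = 0, so t = (√(D² + v²x²) − D)/v².
√(D² + v²x²) = √(0.036² + 0.35² × 350²) = 122.5; v² = 0.1225.
t = (122.5 − 0.036)/0.1225 = 1000 days (vs. the pure-advection estimate x/v = 1000 d).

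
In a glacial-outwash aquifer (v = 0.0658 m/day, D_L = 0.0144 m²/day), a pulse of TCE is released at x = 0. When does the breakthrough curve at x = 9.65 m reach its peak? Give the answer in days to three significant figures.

143 days

For the 1D instantaneous-source solution, setting ∂C/∂t = 0 at fixed x gives v²t² + 2Dt − x² = 0, so t = (√(D² + v²x²) − D)/v².
√(D² + v²x²) = √(0.0144² + 0.0658² × 9.65²) = 0.6351; v² = 0.00432964.
t = (0.6351 − 0.0144)/0.00432964 = 143 days (vs. the pure-advection estimate x/v = 147 d).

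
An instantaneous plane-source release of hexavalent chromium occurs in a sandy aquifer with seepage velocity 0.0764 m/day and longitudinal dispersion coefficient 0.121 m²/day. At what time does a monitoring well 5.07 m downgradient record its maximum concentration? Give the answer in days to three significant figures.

48.8 days

For the 1D instantaneous-source solution, setting ∂C/∂t = 0 at fixed x gives v²t² + 2Dt − x² = 0, so t = (√(D² + v²x²) − D)/v².
√(D² + v²x²) = √(0.121² + 0.0764² × 5.07²) = 0.4058; v² = 0.00583696.
t = (0.4058 − 0.121)/0.00583696 = 48.8 days (vs. the pure-advection estimate x/v = 66.4 d).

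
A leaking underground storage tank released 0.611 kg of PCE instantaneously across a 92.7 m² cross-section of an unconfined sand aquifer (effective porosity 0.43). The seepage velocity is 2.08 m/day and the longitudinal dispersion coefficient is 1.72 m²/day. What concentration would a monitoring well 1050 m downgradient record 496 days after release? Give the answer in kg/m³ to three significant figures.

0.000134 kg/m³

For an instantaneous plane source, C(x,t) = M/(n_e·A·√(4πDt)) · exp(−(x−vt)²/(4Dt)), with n_e·A the pore (flow) area.
Plume center vt = 2.08 × 496 = 1031.68 m, so the well at 1050 m is 18.32 m downgradient of the peak.
√(4πDt) = 103.5 m, giving peak height M/(n_e·A·√(4πDt)) = 0.611/(0.43 × 92.7 × 103.5) = 0.0001481 kg/m³.
(x−vt)²/(4Dt) = (18.32)²/(4 × 1.72 × 496) = 0.09835; exp(−0.09835) = 0.9063.
C = 0.0001481 × 0.9063 = 0.000134 kg/m³.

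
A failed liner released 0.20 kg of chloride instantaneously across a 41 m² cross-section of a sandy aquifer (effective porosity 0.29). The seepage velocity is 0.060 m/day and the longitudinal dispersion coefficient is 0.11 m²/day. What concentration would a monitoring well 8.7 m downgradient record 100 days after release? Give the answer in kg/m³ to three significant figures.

For an instantaneous plane source, C(x,t) = M/(n_e·A·√(4πDt)) · exp(−(x−vt)²/(4Dt)), with n_e·A the pore (flow) area.
Plume center vt = 0.060 × 100 = 6 m, so the well at 8.7 m is 2.7 m downgradient of the peak.
√(4πDt) = 11.76 m, giving peak height M/(n_e·A·√(4πDt)) = 0.20/(0.29 × 41 × 11.76) = 0.001430 kg/m³.
(x−vt)²/(4Dt) = (2.7)²/(4 × 0.11 × 100) = 0.1657; exp(−0.1657) = 0.8473.
C = 0.001430 × 0.8473 = 0.00121 kg/m³.

0.00121 kg/m³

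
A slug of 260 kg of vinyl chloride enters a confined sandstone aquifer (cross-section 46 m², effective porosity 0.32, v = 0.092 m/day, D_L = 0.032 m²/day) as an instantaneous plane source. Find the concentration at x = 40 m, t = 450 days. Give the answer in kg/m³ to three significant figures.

For an instantaneous plane source, C(x,t) = M/(n_e·A·√(4πDt)) · exp(−(x−vt)²/(4Dt)), with n_e·A the pore (flow) area.
Plume center vt = 0.092 × 450 = 41.4 m, so the well at 40 m is 1.4 m upgradient of the peak.
√(4πDt) = 13.45 m, giving peak height M/(n_e·A·√(4πDt)) = 260/(0.32 × 46 × 13.45) = 1.313 kg/m³.
(x−vt)²/(4Dt) = (-1.4)²/(4 × 0.032 × 450) = 0.03403; exp(−0.03403) = 0.9665.
C = 1.313 × 0.9665 = 1.27 kg/m³.

1.27 kg/m³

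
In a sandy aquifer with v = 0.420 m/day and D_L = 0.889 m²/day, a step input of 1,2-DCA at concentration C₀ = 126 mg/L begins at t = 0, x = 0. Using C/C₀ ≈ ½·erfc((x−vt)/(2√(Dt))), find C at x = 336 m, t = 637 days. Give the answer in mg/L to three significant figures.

2.64 mg/L

For a continuous step input, C/C₀ ≈ ½·erfc((x−vt)/(2√(Dt))).
vt = 0.420 × 637 = 267.54 m and 2√(Dt) = 2√(0.889 × 637) = 47.59 m.
Argument (x−vt)/(2√(Dt)) = (336 − 267.54)/47.59 = 1.439; ½·erfc(1.439) = 0.02092.
C = 126 × 0.02092 = 2.64 mg/L.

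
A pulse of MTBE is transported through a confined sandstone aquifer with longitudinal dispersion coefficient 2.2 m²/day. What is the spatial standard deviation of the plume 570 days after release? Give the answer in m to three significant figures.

Dispersive spreading gives a Gaussian with σ² = 2Dt; advection only shifts the center.
σ = √(2 × 2.2 × 570) = 50.1 m.

50.1 m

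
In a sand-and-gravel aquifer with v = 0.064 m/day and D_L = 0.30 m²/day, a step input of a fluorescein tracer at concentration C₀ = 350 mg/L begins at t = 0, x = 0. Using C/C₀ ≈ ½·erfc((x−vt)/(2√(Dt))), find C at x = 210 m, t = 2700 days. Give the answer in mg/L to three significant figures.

62.2 mg/L

For a continuous step input, C/C₀ ≈ ½·erfc((x−vt)/(2√(Dt))).
vt = 0.064 × 2700 = 172.8 m and 2√(Dt) = 2√(0.30 × 2700) = 56.92 m.
Argument (x−vt)/(2√(Dt)) = (210 − 172.8)/56.92 = 0.6535; ½·erfc(0.6535) = 0.1777.
C = 350 × 0.1777 = 62.2 mg/L.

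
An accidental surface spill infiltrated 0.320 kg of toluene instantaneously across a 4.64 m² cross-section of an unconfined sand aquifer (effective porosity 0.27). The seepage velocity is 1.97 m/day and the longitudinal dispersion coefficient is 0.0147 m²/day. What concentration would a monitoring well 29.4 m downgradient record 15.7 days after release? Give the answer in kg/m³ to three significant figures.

For an instantaneous plane source, C(x,t) = M/(n_e·A·√(4πDt)) · exp(−(x−vt)²/(4Dt)), with n_e·A the pore (flow) area.
Plume center vt = 1.97 × 15.7 = 30.929 m, so the well at 29.4 m is 1.529 m upgradient of the peak.
√(4πDt) = 1.703 m, giving peak height M/(n_e·A·√(4πDt)) = 0.320/(0.27 × 4.64 × 1.703) = 0.1500 kg/m³.
(x−vt)²/(4Dt) = (-1.529)²/(4 × 0.0147 × 15.7) = 2.532; exp(−2.532) = 0.07950.
C = 0.1500 × 0.07950 = 0.0119 kg/m³.

0.0119 kg/m³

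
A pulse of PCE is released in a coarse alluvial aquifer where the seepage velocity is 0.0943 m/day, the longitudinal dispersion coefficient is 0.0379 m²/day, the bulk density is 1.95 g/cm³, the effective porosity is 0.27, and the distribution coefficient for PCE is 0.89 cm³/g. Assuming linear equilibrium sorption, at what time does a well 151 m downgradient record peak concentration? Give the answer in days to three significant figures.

11900 days

Retardation factor R = 1 + ρ_b·K_d/n = 1 + 1.95 × 0.89/0.27 = 7.428.
Sorption retards both mechanisms: v_R = v/R = 0.01270 m/day, D_R = D/R = 0.005102 m²/day.
Peak time from v_R²t² + 2D_R t − x² = 0: t = (√(D_R² + v_R²x²) − D_R)/v_R².
√(D_R² + v_R²x²) = √(0.005102² + 0.01270² × 151²) = 1.918; v_R² = 0.0001613.
t = (1.918 − 0.005102)/0.0001613 = 11900 days.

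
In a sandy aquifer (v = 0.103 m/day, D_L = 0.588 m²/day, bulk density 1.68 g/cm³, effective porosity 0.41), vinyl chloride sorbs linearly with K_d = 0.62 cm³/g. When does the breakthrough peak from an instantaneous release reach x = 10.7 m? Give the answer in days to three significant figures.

221 days

Retardation factor R = 1 + ρ_b·K_d/n = 1 + 1.68 × 0.62/0.41 = 3.540.
Sorption retards both mechanisms: v_R = v/R = 0.02910 m/day, D_R = D/R = 0.1661 m²/day.
Peak time from v_R²t² + 2D_R t − x² = 0: t = (√(D_R² + v_R²x²) − D_R)/v_R².
√(D_R² + v_R²x²) = √(0.1661² + 0.02910² × 10.7²) = 0.3529; v_R² = 0.0008468.
t = (0.3529 − 0.1661)/0.0008468 = 221 days.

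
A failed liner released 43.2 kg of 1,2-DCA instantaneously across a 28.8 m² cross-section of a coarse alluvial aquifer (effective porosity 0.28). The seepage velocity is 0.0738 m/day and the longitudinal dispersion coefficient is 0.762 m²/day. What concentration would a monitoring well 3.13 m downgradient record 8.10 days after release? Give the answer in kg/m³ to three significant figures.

0.469 kg/m³

For an instantaneous plane source, C(x,t) = M/(n_e·A·√(4πDt)) · exp(−(x−vt)²/(4Dt)), with n_e·A the pore (flow) area.
Plume center vt = 0.0738 × 8.10 = 0.59778 m, so the well at 3.13 m is 2.53222 m downgradient of the peak.
√(4πDt) = 8.807 m, giving peak height M/(n_e·A·√(4πDt)) = 43.2/(0.28 × 28.8 × 8.807) = 0.6083 kg/m³.
(x−vt)²/(4Dt) = (2.53222)²/(4 × 0.762 × 8.10) = 0.2597; exp(−0.2597) = 0.7713.
C = 0.6083 × 0.7713 = 0.469 kg/m³.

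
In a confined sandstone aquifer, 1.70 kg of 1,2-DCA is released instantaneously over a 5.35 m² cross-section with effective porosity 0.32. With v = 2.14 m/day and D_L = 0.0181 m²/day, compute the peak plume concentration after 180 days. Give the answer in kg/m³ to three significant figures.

The peak of an instantaneous 1D plume sits at x = vt; there the Gaussian factor is 1 and C_max = M/(n_e·A·√(4πDt)), where n_e·A is the pore area the mass is dissolved in.
√(4πDt) = √(4π × 0.0181 × 180) = 6.399 m, so C_max = 1.70/(0.32 × 5.35 × 6.399) = 0.155 kg/m³.

0.155 kg/m³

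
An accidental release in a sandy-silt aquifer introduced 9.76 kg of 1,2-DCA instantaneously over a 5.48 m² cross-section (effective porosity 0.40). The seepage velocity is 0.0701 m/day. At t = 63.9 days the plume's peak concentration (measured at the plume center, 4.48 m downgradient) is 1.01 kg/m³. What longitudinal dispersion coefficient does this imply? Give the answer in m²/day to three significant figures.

At the plume center C_max = M/(n_e·A·√(4πDt)), so D = M²/(4πt·(n_e·A·C_max)²).
n_e·A·C_max = 0.40 × 5.48 × 1.01 = 2.214 kg/m.
D = 9.76²/(4π × 63.9 × 2.214²) = 0.0242 m²/day.

0.0242 m²/day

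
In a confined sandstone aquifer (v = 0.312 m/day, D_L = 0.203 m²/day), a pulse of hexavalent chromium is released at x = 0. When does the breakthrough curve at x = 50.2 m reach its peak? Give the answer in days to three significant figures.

For the 1D instantaneous-source solution, setting ∂C/∂t = 0 at fixed x gives v²t² + 2Dt − x² = 0, so t = (√(D² + v²x²) − D)/v².
√(D² + v²x²) = √(0.203² + 0.312² × 50.2²) = 15.66; v² = 0.097344.
t = (15.66 − 0.203)/0.097344 = 159 days (vs. the pure-advection estimate x/v = 161 d).

159 days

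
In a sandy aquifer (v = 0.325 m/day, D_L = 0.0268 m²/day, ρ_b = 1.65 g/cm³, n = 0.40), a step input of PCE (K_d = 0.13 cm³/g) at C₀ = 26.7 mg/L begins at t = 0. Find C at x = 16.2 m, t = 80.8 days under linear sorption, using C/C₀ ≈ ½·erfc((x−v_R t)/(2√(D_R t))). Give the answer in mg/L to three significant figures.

18.8 mg/L

Retardation factor R = 1 + ρ_b·K_d/n = 1 + 1.65 × 0.13/0.40 = 1.536.
Sorption retards both mechanisms: v_R = v/R = 0.2116 m/day, D_R = D/R = 0.01745 m²/day.
v_R·t = 0.2116 × 80.8 = 17.09728 m; 2√(D_R t) = 2.375 m; argument = (16.2 − 17.09728)/2.375 = -0.3778.
C = C₀ × ½·erfc(-0.3778) = 26.7 × 0.7034 = 18.8 mg/L.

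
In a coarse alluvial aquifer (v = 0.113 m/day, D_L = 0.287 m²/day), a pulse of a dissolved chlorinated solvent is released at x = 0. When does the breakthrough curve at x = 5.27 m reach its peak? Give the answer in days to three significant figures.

For the 1D instantaneous-source solution, setting ∂C/∂t = 0 at fixed x gives v²t² + 2Dt − x² = 0, so t = (√(D² + v²x²) − D)/v².
√(D² + v²x²) = √(0.287² + 0.113² × 5.27²) = 0.6611; v² = 0.012769.
t = (0.6611 − 0.287)/0.012769 = 29.3 days (vs. the pure-advection estimate x/v = 46.6 d).

29.3 days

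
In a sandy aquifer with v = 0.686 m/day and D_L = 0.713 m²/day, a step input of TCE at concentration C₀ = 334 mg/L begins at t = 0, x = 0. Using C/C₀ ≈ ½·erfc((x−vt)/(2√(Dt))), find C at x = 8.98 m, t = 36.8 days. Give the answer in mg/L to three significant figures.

For a continuous step input, C/C₀ ≈ ½·erfc((x−vt)/(2√(Dt))).
vt = 0.686 × 36.8 = 25.2448 m and 2√(Dt) = 2√(0.713 × 36.8) = 10.24 m.
Argument (x−vt)/(2√(Dt)) = (8.98 − 25.2448)/10.24 = -1.588; ½·erfc(-1.588) = 0.9876.
C = 334 × 0.9876 = 330 mg/L.

330 mg/L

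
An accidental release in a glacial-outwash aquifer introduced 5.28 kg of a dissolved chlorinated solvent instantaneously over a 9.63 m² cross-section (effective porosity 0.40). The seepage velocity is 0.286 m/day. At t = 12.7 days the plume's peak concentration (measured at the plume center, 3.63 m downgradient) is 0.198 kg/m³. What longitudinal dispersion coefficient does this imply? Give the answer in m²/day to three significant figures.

0.300 m²/day

At the plume center C_max = M/(n_e·A·√(4πDt)), so D = M²/(4πt·(n_e·A·C_max)²).
n_e·A·C_max = 0.40 × 9.63 × 0.198 = 0.7627 kg/m.
D = 5.28²/(4π × 12.7 × 0.7627²) = 0.300 m²/day.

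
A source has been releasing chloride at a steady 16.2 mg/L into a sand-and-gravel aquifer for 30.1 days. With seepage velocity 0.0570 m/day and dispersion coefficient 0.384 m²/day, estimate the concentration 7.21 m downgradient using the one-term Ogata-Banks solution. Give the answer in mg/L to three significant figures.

2.05 mg/L

For a continuous step input, C/C₀ ≈ ½·erfc((x−vt)/(2√(Dt))).
vt = 0.0570 × 30.1 = 1.7157 m and 2√(Dt) = 2√(0.384 × 30.1) = 6.800 m.
Argument (x−vt)/(2√(Dt)) = (7.21 − 1.7157)/6.800 = 0.8080; ½·erfc(0.8080) = 0.1266.
C = 16.2 × 0.1266 = 2.05 mg/L.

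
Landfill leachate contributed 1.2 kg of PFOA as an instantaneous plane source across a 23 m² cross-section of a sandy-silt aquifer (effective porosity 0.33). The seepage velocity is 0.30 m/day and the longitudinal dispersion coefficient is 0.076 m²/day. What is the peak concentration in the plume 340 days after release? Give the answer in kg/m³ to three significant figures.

0.00877 kg/m³

The peak of an instantaneous 1D plume sits at x = vt; there the Gaussian factor is 1 and C_max = M/(n_e·A·√(4πDt)), where n_e·A is the pore area the mass is dissolved in.
√(4πDt) = √(4π × 0.076 × 340) = 18.02 m, so C_max = 1.2/(0.33 × 23 × 18.02) = 0.00877 kg/m³.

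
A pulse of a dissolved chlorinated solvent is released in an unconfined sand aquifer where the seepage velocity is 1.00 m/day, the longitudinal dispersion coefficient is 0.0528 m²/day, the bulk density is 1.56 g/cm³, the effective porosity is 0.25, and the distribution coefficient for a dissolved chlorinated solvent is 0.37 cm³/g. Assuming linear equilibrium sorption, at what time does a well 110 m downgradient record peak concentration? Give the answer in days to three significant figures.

364 days

Retardation factor R = 1 + ρ_b·K_d/n = 1 + 1.56 × 0.37/0.25 = 3.309.
Sorption retards both mechanisms: v_R = v/R = 0.3022 m/day, D_R = D/R = 0.01596 m²/day.
Peak time from v_R²t² + 2D_R t − x² = 0: t = (√(D_R² + v_R²x²) − D_R)/v_R².
√(D_R² + v_R²x²) = √(0.01596² + 0.3022² × 110²) = 33.24; v_R² = 0.09132.
t = (33.24 − 0.01596)/0.09132 = 364 days.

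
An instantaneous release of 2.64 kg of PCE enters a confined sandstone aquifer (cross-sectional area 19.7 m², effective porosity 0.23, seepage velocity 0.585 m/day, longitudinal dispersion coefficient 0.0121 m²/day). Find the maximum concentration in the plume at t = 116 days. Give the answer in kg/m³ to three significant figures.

0.139 kg/m³

The peak of an instantaneous 1D plume sits at x = vt; there the Gaussian factor is 1 and C_max = M/(n_e·A·√(4πDt)), where n_e·A is the pore area the mass is dissolved in.
√(4πDt) = √(4π × 0.0121 × 116) = 4.200 m, so C_max = 2.64/(0.23 × 19.7 × 4.200) = 0.139 kg/m³.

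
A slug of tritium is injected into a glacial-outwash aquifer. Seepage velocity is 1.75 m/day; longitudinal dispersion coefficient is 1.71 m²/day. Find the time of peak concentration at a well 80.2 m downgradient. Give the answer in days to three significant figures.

45.3 days

For the 1D instantaneous-source solution, setting ∂C/∂t = 0 at fixed x gives v²t² + 2Dt − x² = 0, so t = (√(D² + v²x²) − D)/v².
√(D² + v²x²) = √(1.71² + 1.75² × 80.2²) = 140.4; v² = 3.0625.
t = (140.4 − 1.71)/3.0625 = 45.3 days (vs. the pure-advection estimate x/v = 45.8 d).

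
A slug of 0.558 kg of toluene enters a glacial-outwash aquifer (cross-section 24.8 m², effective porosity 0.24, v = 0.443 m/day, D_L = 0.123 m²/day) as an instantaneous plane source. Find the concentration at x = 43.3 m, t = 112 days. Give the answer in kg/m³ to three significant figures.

For an instantaneous plane source, C(x,t) = M/(n_e·A·√(4πDt)) · exp(−(x−vt)²/(4Dt)), with n_e·A the pore (flow) area.
Plume center vt = 0.443 × 112 = 49.616 m, so the well at 43.3 m is 6.316 m upgradient of the peak.
√(4πDt) = 13.16 m, giving peak height M/(n_e·A·√(4πDt)) = 0.558/(0.24 × 24.8 × 13.16) = 0.007124 kg/m³.
(x−vt)²/(4Dt) = (-6.316)²/(4 × 0.123 × 112) = 0.7239; exp(−0.7239) = 0.4849.
C = 0.007124 × 0.4849 = 0.00345 kg/m³.

0.00345 kg/m³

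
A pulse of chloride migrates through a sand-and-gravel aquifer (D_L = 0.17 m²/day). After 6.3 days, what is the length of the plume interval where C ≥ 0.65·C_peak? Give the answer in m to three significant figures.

2.72 m

The plume is Gaussian with σ = √(2Dt) = √(2 × 0.17 × 6.3) = 1.464 m.
C/C_peak = exp(−Δx²/(2σ²)) = 0.65 ⇒ Δx = σ·√(−2 ln 0.65) = 1.464 × 0.9282 = 1.359 m.
Width = 2Δx = 2.72 m.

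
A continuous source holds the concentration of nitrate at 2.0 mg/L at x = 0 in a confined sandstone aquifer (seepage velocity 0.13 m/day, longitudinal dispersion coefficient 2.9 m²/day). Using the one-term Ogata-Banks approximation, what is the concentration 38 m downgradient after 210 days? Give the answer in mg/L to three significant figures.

For a continuous step input, C/C₀ ≈ ½·erfc((x−vt)/(2√(Dt))).
vt = 0.13 × 210 = 27.3 m and 2√(Dt) = 2√(2.9 × 210) = 49.36 m.
Argument (x−vt)/(2√(Dt)) = (38 − 27.3)/49.36 = 0.2168; ½·erfc(0.2168) = 0.3796.
C = 2.0 × 0.3796 = 0.759 mg/L.

0.759 mg/L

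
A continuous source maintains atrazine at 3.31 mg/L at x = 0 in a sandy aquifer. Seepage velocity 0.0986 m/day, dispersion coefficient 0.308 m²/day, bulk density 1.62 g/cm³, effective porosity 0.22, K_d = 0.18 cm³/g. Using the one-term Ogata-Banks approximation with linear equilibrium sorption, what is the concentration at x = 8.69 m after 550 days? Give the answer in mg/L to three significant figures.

Retardation factor R = 1 + ρ_b·K_d/n = 1 + 1.62 × 0.18/0.22 = 2.325.
Sorption retards both mechanisms: v_R = v/R = 0.04241 m/day, D_R = D/R = 0.1325 m²/day.
v_R·t = 0.04241 × 550 = 23.3255 m; 2√(D_R t) = 17.07 m; argument = (8.69 − 23.3255)/17.07 = -0.8574.
C = C₀ × ½·erfc(-0.8574) = 3.31 × 0.8873 = 2.94 mg/L.

2.94 mg/L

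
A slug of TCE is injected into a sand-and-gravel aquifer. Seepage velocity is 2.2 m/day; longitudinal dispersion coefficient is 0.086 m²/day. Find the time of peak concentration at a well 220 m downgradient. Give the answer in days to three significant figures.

100 days

For the 1D instantaneous-source solution, setting ∂C/∂t = 0 at fixed x gives v²t² + 2Dt − x² = 0, so t = (√(D² + v²x²) − D)/v².
√(D² + v²x²) = √(0.086² + 2.2² × 220²) = 484.0; v² = 4.84.
t = (484.0 − 0.086)/4.84 = 100 days (vs. the pure-advection estimate x/v = 100 d).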